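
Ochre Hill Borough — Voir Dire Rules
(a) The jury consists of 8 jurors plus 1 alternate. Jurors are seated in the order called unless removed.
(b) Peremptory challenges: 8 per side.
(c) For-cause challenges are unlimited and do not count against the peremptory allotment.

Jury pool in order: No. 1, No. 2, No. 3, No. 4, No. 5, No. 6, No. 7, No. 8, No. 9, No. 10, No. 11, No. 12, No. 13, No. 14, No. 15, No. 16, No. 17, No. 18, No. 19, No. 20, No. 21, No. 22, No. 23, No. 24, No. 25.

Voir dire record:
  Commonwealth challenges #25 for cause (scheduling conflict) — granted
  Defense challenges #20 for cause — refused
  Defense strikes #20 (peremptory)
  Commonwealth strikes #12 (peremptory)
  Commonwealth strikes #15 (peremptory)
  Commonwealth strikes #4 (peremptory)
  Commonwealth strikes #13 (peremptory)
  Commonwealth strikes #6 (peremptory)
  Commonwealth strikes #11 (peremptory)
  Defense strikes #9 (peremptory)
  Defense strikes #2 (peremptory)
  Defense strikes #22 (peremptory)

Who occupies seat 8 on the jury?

Removed: #2, #4, #6, #9, #11, #12, #13, #15, #20, #22, #25.
Seating in order: seats 1–8 → #1, #3, #5, #7, #8, #10, #14, #16; alternates → #17.
So seat 8 is #16.

16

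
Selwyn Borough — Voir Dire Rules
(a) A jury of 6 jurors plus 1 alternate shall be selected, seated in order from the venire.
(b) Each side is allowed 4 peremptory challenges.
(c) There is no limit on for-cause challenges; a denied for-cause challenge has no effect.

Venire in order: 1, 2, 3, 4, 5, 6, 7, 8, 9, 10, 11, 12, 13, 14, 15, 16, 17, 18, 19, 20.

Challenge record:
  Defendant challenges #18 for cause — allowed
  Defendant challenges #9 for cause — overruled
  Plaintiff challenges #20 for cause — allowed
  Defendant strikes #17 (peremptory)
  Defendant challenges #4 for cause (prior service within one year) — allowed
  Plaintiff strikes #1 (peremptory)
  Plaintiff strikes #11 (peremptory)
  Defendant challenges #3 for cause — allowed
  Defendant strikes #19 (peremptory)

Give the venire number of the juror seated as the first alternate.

Removed: #1, #3, #4, #11, #17, #18, #19, #20. (#9 stays — for-cause denied.)
Seating in order: seats 1–6 → #2, #5, #6, #7, #8, #9; alternates → #10.
So alternate 1 is #10.

10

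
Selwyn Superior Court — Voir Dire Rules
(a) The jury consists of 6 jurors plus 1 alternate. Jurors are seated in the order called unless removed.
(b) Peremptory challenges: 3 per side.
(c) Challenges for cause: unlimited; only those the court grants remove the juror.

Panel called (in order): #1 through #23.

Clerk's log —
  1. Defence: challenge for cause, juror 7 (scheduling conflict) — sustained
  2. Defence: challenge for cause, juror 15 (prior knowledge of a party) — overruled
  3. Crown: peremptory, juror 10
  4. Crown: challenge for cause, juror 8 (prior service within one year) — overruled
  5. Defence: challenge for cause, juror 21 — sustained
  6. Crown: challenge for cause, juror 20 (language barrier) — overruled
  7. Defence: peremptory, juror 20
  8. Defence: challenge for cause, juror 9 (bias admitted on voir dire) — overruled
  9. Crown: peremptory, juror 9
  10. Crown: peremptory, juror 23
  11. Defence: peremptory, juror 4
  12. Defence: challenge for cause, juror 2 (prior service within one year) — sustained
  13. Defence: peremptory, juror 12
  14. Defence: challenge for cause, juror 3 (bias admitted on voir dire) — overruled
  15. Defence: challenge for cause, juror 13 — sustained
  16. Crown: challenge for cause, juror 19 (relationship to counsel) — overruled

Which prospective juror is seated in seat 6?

11

Removed: #2, #4, #7, #9, #10, #12, #13, #20, #21, #23. (#3, #8, #15, #19 stay — for-cause denied.)
Seating in order: seats 1–6 → #1, #3, #5, #6, #8, #11; alternates → #14.
So seat 6 is #11.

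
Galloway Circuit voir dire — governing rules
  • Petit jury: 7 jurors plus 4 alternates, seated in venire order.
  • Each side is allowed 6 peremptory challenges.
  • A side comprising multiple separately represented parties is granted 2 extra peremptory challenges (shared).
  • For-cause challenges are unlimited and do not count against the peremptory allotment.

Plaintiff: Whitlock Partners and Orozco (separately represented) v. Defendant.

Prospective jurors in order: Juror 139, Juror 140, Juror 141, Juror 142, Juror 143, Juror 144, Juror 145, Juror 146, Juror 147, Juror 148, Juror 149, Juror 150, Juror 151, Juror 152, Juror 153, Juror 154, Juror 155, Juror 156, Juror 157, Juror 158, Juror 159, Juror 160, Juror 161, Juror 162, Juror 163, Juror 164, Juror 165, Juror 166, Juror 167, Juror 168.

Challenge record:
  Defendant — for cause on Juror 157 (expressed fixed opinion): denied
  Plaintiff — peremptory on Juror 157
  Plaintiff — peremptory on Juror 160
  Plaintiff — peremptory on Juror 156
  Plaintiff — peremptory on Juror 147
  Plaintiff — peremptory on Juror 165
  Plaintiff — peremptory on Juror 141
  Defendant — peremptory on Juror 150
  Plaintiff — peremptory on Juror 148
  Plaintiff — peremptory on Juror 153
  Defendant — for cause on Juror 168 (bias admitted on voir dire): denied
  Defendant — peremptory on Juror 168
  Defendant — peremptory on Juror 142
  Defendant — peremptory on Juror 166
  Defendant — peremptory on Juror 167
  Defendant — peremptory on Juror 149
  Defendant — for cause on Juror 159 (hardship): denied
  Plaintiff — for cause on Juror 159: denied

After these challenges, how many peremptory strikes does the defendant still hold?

Defendant allotment: 6.
Defendant peremptories used: #150, #168, #142, #166, #167, #149 — 6 (for-cause on #157, #168, #159 don't count).
Remaining: 6 − 6 = 0.

0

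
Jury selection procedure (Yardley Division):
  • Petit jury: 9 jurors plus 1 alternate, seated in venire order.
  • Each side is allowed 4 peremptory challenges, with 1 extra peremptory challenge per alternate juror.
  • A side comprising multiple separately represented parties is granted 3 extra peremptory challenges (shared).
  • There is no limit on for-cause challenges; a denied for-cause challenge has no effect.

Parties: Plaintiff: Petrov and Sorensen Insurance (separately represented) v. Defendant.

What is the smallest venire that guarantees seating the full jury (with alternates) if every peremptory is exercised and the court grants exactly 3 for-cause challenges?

Seats to fill: 9 + 1 alternates = 10.
Peremptories — Plaintiff: 4 + 1×1 + 3 = 8; Defendant: 4 + 1×1 = 5; total 13.
For-cause removals: 3.
Minimum venire: 10 + 13 + 3 = 26.

26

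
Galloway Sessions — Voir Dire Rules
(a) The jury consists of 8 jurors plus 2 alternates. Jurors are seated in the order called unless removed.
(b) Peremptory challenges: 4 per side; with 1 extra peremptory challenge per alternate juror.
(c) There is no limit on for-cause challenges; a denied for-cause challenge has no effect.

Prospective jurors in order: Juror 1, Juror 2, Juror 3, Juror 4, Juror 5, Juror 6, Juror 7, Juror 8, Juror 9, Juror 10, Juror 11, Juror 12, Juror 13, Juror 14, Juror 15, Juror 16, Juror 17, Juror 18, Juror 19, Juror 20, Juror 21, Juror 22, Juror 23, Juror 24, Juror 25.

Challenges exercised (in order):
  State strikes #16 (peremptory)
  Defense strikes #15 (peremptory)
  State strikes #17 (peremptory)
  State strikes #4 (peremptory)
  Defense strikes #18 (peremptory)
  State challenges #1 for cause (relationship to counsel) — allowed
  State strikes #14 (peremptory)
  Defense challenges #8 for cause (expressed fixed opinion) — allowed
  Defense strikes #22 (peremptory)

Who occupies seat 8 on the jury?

Removed: #1, #4, #8, #14, #15, #16, #17, #18, #22.
Seating in order: seats 1–8 → #2, #3, #5, #6, #7, #9, #10, #11; alternates → #12, #13.
So seat 8 is #11.

11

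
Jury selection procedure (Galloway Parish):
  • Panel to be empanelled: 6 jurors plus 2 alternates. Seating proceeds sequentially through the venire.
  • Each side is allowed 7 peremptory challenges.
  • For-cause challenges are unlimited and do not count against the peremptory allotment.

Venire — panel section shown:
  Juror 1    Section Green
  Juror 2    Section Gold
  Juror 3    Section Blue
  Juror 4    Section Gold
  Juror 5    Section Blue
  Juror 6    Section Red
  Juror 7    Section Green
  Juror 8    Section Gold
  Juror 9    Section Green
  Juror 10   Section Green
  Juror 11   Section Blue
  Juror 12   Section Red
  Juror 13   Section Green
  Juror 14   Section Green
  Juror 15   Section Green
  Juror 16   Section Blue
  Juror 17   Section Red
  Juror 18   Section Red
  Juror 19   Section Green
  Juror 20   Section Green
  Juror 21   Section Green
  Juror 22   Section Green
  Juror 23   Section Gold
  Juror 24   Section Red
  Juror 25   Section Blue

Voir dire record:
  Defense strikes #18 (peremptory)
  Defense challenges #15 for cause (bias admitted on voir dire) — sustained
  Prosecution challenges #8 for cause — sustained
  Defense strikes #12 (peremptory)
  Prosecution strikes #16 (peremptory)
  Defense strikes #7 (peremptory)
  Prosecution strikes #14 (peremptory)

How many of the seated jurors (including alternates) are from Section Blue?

2

Removed: #7, #8, #12, #14, #15, #16, #18.
Seated (8 incl. alternates): #1, #2, #3, #4, #5, #6, #9, #10.
Of those, in Section Blue: #3, #5 → 2.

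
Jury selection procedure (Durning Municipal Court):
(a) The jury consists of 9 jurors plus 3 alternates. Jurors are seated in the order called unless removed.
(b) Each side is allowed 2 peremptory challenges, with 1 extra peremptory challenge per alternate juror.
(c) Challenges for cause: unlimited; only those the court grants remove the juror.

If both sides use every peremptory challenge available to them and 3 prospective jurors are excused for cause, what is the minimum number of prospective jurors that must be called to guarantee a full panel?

25

Seats to fill: 9 + 3 alternates = 12.
Peremptories: 2 + 1×3 = 5 per side × 2 sides = 10.
For-cause removals: 3.
Minimum venire: 12 + 10 + 3 = 25.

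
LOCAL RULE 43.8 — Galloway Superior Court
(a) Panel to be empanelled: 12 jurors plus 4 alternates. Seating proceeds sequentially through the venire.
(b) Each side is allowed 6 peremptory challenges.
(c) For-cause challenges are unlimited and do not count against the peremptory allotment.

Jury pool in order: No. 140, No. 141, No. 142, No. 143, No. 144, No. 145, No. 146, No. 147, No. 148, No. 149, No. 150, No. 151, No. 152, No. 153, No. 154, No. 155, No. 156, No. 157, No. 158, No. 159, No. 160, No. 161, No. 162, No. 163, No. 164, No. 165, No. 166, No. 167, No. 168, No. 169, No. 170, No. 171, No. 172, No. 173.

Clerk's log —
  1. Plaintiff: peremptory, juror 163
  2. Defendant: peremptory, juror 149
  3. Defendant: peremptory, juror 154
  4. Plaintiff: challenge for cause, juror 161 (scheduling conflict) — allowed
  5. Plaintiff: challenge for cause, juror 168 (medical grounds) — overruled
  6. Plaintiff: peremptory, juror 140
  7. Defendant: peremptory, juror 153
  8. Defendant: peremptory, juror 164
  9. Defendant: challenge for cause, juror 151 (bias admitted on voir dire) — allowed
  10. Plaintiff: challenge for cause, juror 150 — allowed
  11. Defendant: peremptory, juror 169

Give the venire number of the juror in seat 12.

157

Removed: #140, #149, #150, #151, #153, #154, #161, #163, #164, #169. (#168 stays — for-cause denied.)
Seating in order: seats 1–12 → #141, #142, #143, #144, #145, #146, #147, #148, #152, #155, #156, #157; alternates → #158, #159, #160, #162.
So seat 12 is #157.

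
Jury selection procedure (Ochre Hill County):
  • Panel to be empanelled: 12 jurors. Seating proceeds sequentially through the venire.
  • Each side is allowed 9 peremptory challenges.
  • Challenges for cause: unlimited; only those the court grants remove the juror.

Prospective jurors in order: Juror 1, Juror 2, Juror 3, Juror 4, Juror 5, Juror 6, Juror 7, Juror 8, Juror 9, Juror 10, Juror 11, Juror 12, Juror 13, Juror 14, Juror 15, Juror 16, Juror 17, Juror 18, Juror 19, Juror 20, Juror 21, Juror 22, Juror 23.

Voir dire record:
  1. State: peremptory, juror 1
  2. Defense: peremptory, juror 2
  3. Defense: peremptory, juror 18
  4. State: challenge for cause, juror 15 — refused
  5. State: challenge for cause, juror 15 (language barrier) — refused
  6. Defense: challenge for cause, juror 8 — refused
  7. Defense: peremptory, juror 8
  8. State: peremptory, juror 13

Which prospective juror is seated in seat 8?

Removed: #1, #2, #8, #13, #18. (#15 stays — for-cause denied.)
Seating in order: seats 1–12 → #3, #4, #5, #6, #7, #9, #10, #11, #12, #14, #15, #16.
So seat 8 is #11.

11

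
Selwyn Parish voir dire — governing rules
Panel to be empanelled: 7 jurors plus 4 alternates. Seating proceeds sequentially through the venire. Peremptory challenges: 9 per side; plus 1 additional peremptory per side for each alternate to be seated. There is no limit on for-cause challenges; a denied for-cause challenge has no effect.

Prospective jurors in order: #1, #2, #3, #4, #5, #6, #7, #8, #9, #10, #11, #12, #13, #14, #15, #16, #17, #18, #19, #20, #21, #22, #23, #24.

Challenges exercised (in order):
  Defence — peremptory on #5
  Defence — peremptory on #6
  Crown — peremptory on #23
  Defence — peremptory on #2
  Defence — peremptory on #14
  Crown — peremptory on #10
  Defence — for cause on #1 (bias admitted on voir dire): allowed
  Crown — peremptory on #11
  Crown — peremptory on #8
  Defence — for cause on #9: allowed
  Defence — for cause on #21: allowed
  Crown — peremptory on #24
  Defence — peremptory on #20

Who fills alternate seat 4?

Removed: #1, #2, #5, #6, #8, #9, #10, #11, #14, #20, #21, #23, #24.
Seating in order: seats 1–7 → #3, #4, #7, #12, #13, #15, #16; alternates → #17, #18, #19, #22.
So alternate 4 is #22.

22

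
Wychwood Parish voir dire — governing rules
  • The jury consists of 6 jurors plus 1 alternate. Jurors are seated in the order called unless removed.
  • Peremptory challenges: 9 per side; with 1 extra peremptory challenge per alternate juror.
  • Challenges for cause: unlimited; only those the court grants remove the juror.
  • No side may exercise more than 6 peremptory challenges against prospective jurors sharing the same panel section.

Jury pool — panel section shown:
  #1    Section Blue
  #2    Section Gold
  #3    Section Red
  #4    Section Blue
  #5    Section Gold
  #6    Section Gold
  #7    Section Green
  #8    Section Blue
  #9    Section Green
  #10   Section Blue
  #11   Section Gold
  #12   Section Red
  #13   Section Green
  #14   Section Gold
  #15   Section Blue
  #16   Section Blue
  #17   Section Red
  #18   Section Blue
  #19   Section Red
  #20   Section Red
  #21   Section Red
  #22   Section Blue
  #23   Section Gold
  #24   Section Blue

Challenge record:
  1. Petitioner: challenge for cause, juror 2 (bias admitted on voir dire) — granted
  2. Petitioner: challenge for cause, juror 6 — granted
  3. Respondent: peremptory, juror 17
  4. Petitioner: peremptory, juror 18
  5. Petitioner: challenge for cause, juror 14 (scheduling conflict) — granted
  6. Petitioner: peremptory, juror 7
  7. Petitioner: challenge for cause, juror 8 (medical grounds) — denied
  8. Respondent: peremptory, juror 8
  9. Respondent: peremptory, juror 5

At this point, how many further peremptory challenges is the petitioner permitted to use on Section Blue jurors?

5

Petitioner peremptories so far: #18, #7 — 2 of 10 used, 8 left overall.
Against Section Blue: #18 — 1 used; per-section cap 6 leaves 5.
Binding limit: min(8, 5) = 5.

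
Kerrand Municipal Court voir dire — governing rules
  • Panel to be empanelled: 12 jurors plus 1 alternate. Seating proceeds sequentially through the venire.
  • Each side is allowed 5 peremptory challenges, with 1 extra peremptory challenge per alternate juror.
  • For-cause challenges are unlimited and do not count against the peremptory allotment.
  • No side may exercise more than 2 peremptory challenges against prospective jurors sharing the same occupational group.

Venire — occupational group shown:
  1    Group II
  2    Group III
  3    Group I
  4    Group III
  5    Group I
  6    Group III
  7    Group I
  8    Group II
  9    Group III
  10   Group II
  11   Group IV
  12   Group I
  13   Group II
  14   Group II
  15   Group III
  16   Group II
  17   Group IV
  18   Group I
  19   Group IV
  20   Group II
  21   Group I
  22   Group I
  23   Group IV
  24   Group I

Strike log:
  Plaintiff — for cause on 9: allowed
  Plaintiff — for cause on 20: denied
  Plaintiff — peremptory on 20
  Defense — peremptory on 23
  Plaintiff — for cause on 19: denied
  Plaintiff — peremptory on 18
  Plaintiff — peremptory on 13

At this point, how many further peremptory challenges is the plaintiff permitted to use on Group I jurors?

1

Plaintiff peremptories so far: #20, #18, #13 — 3 of 6 used, 3 left overall.
Against Group I: #18 — 1 used; per-group cap 2 leaves 1.
Binding limit: min(3, 1) = 1.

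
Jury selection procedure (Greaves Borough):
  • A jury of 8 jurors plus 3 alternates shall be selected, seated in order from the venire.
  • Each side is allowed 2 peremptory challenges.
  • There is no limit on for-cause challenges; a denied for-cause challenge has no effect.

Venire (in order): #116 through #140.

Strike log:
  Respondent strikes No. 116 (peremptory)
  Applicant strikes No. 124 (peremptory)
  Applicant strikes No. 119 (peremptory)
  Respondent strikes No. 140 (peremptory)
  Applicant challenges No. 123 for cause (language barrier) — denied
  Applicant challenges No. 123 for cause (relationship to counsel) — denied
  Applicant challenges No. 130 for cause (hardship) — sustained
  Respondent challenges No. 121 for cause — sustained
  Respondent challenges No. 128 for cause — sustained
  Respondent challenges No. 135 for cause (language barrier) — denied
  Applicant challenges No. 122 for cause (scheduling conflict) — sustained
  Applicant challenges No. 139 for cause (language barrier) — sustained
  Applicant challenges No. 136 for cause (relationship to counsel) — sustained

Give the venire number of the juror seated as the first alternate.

131

Removed: #116, #119, #121, #122, #124, #128, #130, #136, #139, #140. (#123, #135 stay — for-cause denied.)
Seating in order: seats 1–8 → #117, #118, #120, #123, #125, #126, #127, #129; alternates → #131, #132, #133.
So alternate 1 is #131.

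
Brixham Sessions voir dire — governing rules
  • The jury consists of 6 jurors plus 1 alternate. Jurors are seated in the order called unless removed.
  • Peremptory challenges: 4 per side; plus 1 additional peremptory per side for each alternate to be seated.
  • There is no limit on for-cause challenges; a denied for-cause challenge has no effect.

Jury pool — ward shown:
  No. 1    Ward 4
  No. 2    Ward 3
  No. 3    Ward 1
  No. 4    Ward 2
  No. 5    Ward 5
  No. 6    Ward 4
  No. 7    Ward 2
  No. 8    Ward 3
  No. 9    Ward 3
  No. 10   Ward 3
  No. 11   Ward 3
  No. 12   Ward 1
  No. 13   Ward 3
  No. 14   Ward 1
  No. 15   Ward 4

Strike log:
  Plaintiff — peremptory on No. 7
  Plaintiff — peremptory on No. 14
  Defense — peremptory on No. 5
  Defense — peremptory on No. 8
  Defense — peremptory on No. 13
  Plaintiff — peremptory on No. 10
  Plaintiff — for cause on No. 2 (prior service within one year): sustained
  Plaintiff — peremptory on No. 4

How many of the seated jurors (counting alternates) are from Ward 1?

Removed: #2, #4, #5, #7, #8, #10, #13, #14.
Seated (7 incl. alternates): #1, #3, #6, #9, #11, #12, #15.
Of those, in Ward 1: #3, #12 → 2.

2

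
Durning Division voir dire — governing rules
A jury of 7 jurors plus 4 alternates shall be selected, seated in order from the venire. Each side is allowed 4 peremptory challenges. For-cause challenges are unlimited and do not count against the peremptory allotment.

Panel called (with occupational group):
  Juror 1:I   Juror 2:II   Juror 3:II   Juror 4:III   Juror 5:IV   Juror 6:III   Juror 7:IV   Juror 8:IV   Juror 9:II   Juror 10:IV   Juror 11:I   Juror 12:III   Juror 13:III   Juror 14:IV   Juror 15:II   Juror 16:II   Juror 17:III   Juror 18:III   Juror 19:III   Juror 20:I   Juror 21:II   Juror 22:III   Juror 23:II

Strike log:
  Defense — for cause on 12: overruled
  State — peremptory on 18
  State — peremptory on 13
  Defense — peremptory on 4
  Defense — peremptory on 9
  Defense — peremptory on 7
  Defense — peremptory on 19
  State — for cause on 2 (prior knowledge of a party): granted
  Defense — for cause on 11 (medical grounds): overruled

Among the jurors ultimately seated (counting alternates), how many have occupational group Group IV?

4

Removed: #2, #4, #7, #9, #13, #18, #19.
Seated (11 incl. alternates): #1, #3, #5, #6, #8, #10, #11, #12, #14, #15, #16.
Of those, in Group IV: #5, #8, #10, #14 → 4.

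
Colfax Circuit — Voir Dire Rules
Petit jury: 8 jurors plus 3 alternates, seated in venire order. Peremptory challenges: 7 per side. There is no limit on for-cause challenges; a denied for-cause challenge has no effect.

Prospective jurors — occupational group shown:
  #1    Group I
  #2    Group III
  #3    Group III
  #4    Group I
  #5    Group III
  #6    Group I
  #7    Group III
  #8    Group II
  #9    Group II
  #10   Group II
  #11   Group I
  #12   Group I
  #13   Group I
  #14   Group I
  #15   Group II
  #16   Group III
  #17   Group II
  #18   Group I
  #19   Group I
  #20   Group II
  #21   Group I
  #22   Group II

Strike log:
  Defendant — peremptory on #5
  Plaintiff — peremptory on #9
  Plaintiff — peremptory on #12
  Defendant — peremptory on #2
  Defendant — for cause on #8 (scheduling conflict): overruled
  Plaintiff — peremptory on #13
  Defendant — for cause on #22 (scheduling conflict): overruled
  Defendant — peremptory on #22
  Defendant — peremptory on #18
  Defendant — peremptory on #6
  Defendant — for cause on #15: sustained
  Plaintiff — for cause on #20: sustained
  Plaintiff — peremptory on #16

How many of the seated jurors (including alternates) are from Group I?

6

Removed: #2, #5, #6, #9, #12, #13, #15, #16, #18, #20, #22.
Seated (11 incl. alternates): #1, #3, #4, #7, #8, #10, #11, #14, #17, #19, #21.
Of those, in Group I: #1, #4, #11, #14, #19, #21 → 6.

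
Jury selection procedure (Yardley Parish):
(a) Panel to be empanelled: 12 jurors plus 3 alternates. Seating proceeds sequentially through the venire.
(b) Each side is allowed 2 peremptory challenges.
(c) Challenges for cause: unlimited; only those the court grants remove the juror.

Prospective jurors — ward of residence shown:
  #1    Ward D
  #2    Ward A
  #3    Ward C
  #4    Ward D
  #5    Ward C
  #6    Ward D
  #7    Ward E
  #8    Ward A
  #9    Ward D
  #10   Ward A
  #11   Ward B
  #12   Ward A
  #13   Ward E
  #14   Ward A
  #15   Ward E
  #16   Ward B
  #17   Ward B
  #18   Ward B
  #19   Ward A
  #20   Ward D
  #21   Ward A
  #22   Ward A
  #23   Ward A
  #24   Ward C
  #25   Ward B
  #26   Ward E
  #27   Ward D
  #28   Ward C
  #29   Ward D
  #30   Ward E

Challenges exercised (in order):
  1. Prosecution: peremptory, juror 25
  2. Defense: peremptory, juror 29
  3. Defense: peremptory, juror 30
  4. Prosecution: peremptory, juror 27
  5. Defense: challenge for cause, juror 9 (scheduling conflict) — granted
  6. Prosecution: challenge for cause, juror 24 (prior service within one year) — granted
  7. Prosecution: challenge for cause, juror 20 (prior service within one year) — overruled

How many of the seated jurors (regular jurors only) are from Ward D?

3

Removed: #9, #24, #25, #27, #29, #30.
Seated jurors 1–12: #1, #2, #3, #4, #5, #6, #7, #8, #10, #11, #12, #13 (alternates #14, #15, #16 not counted).
Of those, in Ward D: #1, #4, #6 → 3.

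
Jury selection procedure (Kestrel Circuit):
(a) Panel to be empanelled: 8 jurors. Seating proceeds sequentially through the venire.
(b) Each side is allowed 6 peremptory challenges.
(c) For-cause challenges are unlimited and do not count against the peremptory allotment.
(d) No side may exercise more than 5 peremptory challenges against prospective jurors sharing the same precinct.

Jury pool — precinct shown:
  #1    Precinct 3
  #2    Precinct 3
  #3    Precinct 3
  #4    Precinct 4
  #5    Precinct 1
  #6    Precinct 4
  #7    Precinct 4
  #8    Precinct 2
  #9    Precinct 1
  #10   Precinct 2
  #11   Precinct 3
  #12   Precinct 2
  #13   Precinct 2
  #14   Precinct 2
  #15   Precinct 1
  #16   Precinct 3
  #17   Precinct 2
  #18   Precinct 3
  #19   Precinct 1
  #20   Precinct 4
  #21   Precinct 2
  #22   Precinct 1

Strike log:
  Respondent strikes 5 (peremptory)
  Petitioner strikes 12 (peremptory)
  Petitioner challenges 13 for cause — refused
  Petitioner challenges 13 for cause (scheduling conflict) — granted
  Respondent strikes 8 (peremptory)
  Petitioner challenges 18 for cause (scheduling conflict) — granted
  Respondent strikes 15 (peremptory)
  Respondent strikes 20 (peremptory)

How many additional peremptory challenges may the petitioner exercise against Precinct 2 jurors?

Petitioner peremptories so far: #12 — 1 of 6 used, 5 left overall.
Against Precinct 2: #12 — 1 used; per-precinct cap 5 leaves 4.
Binding limit: min(5, 4) = 4.

4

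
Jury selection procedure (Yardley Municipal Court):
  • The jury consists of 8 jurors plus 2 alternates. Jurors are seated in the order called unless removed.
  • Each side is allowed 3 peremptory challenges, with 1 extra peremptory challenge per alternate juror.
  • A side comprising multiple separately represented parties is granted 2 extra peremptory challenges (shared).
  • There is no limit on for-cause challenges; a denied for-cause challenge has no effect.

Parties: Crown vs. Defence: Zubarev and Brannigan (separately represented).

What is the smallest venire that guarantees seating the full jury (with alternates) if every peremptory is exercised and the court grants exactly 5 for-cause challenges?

Seats to fill: 8 + 2 alternates = 10.
Peremptories — Crown: 3 + 1×2 = 5; Defence: 3 + 1×2 + 2 = 7; total 12.
For-cause removals: 5.
Minimum venire: 10 + 12 + 5 = 27.

27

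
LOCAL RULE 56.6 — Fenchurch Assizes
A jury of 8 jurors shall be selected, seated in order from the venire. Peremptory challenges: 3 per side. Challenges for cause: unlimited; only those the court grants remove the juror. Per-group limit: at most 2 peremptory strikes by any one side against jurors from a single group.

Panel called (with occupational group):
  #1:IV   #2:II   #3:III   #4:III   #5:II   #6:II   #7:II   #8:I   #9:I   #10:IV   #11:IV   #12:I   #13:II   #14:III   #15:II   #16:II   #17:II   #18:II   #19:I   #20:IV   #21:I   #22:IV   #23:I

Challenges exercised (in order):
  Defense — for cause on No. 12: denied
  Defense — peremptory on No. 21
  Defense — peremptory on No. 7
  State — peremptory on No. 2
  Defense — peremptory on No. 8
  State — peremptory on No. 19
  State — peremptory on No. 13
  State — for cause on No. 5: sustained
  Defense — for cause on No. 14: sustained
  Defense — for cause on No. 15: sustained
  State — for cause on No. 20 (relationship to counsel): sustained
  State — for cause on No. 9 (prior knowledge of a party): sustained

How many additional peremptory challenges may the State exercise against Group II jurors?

State peremptories so far: #2, #19, #13 — 3 of 3 used, 0 left overall.
Against Group II: #2, #13 — 2 used; per-group cap 2 leaves 0.
Binding limit: min(0, 0) = 0.

0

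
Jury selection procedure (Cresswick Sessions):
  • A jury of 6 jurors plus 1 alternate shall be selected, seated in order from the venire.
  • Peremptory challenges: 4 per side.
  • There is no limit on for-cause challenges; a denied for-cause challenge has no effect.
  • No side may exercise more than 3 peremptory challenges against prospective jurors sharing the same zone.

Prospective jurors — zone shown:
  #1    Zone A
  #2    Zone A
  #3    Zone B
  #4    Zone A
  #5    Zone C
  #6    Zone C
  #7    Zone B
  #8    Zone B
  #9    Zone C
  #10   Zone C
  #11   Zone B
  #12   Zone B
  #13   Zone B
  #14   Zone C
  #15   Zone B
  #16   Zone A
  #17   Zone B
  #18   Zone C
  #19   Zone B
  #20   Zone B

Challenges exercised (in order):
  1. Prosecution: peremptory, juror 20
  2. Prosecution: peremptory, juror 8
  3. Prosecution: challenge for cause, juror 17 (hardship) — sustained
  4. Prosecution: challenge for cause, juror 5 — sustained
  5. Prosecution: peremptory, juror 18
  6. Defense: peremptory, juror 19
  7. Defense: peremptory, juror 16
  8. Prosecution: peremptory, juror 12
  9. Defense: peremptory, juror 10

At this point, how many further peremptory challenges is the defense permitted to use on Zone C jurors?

1

Defense peremptories so far: #19, #16, #10 — 3 of 4 used, 1 left overall.
Against Zone C: #10 — 1 used; per-zone cap 3 leaves 2.
Binding limit: min(1, 2) = 1.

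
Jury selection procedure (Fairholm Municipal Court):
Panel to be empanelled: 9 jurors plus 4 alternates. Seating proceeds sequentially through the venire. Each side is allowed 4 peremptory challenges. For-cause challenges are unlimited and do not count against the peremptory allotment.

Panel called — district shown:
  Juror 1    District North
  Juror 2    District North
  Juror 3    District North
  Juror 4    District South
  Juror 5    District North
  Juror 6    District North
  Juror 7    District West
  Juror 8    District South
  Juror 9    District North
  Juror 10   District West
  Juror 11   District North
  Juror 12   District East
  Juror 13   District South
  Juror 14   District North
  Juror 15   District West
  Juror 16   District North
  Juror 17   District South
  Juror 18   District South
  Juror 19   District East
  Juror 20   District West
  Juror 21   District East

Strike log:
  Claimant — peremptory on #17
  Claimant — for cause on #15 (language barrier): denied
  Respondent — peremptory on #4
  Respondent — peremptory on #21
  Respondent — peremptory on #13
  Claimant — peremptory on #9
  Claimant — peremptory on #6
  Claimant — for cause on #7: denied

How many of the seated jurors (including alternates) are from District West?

3

Removed: #4, #6, #9, #13, #17, #21.
Seated (13 incl. alternates): #1, #2, #3, #5, #7, #8, #10, #11, #12, #14, #15, #16, #18.
Of those, in District West: #7, #10, #15 → 3.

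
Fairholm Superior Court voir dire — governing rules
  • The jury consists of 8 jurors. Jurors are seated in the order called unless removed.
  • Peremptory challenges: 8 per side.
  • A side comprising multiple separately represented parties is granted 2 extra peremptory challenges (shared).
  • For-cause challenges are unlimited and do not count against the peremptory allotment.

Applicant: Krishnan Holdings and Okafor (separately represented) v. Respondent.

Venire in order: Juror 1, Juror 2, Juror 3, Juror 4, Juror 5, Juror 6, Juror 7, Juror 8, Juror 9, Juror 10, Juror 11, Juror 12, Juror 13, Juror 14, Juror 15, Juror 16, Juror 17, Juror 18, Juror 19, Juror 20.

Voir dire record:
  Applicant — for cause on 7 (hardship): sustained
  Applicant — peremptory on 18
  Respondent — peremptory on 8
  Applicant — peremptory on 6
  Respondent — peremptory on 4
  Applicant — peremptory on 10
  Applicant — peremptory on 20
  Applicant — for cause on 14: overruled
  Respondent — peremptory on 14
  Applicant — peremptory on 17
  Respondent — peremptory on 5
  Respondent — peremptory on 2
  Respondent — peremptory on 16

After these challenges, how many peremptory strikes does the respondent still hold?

2

Respondent allotment: 8.
Respondent peremptories used: #8, #4, #14, #5, #2, #16 — 6.
Remaining: 8 − 6 = 2.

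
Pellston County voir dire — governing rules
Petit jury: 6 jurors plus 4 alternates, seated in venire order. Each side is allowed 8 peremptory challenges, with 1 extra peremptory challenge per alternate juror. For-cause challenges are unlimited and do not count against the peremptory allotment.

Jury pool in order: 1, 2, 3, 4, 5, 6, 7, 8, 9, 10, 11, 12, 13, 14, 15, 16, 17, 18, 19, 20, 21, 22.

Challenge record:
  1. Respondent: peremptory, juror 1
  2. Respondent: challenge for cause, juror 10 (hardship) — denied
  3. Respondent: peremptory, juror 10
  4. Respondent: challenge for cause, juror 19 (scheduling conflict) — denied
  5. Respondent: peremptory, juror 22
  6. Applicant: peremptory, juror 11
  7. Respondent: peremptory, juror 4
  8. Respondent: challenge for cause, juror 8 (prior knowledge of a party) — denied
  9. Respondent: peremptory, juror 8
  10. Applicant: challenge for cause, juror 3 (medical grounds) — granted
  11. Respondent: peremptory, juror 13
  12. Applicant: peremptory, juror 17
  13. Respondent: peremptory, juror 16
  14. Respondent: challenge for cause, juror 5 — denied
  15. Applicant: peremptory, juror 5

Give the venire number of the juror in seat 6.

Removed: #1, #3, #4, #5, #8, #10, #11, #13, #16, #17, #22. (#19 stays — for-cause denied.)
Seating in order: seats 1–6 → #2, #6, #7, #9, #12, #14; alternates → #15, #18, #19, #20.
So seat 6 is #14.

14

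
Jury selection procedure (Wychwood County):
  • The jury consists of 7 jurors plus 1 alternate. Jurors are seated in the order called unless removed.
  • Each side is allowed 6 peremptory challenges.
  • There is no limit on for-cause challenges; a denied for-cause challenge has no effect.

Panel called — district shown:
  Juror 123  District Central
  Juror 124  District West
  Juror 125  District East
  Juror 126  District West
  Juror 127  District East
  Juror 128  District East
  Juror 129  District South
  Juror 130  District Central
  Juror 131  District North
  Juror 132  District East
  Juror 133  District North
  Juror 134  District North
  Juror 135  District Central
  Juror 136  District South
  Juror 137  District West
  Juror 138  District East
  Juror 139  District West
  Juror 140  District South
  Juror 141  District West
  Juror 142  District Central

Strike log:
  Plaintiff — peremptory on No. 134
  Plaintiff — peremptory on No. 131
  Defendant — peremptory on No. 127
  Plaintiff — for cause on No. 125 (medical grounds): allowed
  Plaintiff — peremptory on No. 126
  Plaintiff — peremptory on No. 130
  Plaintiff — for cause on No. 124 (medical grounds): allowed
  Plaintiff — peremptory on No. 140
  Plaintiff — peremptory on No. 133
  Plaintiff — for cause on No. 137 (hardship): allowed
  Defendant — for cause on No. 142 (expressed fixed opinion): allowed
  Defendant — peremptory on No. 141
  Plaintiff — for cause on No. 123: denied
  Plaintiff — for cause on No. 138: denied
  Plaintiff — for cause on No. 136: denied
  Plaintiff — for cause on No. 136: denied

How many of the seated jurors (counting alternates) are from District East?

3

Removed: #124, #125, #126, #127, #130, #131, #133, #134, #137, #140, #141, #142.
Seated (8 incl. alternates): #123, #128, #129, #132, #135, #136, #138, #139.
Of those, in District East: #128, #132, #138 → 3.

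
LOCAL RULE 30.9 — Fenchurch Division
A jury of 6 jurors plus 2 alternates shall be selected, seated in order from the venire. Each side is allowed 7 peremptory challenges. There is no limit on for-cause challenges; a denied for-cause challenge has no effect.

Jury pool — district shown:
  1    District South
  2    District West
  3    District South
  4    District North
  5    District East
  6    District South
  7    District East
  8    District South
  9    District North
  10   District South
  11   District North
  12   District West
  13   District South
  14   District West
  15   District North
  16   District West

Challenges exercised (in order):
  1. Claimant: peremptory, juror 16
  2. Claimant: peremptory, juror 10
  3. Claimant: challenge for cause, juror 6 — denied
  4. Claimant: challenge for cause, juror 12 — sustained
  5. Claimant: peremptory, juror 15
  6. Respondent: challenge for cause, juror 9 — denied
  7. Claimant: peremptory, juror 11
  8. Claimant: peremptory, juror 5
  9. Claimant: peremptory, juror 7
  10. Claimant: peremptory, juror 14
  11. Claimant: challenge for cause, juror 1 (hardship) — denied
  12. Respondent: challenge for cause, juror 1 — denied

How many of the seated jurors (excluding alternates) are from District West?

1

Removed: #5, #7, #10, #11, #12, #14, #15, #16.
Seated jurors 1–6: #1, #2, #3, #4, #6, #8 (alternates #9, #13 not counted).
Of those, in District West: #2 → 1.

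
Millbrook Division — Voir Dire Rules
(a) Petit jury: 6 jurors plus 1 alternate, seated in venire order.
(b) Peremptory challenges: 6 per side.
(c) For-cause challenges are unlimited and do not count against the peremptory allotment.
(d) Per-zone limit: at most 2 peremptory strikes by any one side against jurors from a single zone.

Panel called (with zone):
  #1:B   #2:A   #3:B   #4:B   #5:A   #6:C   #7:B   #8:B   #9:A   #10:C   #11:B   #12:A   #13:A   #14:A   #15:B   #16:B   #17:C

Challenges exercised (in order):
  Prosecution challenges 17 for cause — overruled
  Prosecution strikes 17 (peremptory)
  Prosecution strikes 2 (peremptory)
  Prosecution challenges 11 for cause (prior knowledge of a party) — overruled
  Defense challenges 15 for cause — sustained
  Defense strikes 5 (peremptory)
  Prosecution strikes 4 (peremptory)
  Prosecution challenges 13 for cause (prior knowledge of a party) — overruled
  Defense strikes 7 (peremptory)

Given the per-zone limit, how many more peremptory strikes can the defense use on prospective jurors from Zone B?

1

Defense peremptories so far: #5, #7 — 2 of 6 used, 4 left overall.
Against Zone B: #7 — 1 used; per-zone cap 2 leaves 1.
Binding limit: min(4, 1) = 1.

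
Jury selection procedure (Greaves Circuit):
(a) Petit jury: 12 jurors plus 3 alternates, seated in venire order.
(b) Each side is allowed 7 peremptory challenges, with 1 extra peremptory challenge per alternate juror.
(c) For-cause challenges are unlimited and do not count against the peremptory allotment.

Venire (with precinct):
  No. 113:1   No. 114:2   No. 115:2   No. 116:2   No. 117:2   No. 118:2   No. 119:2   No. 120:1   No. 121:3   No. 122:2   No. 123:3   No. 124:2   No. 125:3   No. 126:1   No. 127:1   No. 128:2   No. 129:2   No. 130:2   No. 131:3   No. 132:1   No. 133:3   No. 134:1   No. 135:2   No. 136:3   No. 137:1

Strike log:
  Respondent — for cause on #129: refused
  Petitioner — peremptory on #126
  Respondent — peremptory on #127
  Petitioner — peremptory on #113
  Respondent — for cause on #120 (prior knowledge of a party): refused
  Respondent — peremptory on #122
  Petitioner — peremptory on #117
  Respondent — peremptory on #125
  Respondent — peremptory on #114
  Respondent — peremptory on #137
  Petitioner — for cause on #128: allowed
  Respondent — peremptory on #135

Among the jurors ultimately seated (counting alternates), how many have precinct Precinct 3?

Removed: #113, #114, #117, #122, #125, #126, #127, #128, #135, #137.
Seated (15 incl. alternates): #115, #116, #118, #119, #120, #121, #123, #124, #129, #130, #131, #132, #133, #134, #136.
Of those, in Precinct 3: #121, #123, #131, #133, #136 → 5.

5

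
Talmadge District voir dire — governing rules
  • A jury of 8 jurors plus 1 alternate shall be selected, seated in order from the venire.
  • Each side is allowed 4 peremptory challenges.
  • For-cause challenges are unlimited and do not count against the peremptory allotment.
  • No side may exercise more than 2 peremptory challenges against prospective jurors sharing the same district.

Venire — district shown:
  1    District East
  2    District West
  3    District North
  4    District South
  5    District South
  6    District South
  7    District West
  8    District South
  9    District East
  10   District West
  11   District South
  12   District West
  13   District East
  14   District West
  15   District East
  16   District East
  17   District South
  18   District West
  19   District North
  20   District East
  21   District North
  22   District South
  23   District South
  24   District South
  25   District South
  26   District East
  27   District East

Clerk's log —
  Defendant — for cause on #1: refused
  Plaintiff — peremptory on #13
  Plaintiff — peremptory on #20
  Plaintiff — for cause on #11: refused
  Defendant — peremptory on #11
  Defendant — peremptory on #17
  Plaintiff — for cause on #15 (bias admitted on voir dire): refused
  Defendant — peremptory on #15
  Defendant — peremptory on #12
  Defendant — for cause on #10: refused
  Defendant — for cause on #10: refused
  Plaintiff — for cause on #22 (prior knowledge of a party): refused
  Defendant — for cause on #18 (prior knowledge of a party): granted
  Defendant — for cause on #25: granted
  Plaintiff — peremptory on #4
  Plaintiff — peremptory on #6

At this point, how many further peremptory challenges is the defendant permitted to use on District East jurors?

0

Defendant peremptories so far: #11, #17, #15, #12 — 4 of 4 used, 0 left overall.
Against District East: #15 — 1 used; per-district cap 2 leaves 1.
Binding limit: min(0, 1) = 0.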